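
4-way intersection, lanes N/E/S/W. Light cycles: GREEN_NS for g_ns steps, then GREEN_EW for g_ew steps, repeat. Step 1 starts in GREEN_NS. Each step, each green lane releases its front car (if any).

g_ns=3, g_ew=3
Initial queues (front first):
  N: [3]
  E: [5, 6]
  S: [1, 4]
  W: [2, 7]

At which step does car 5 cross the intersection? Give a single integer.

Step 1 [NS]: N:car3-GO,E:wait,S:car1-GO,W:wait | queues: N=0 E=2 S=1 W=2
Step 2 [NS]: N:empty,E:wait,S:car4-GO,W:wait | queues: N=0 E=2 S=0 W=2
Step 3 [NS]: N:empty,E:wait,S:empty,W:wait | queues: N=0 E=2 S=0 W=2
Step 4 [EW]: N:wait,E:car5-GO,S:wait,W:car2-GO | queues: N=0 E=1 S=0 W=1
Step 5 [EW]: N:wait,E:car6-GO,S:wait,W:car7-GO | queues: N=0 E=0 S=0 W=0
Car 5 crosses at step 4

4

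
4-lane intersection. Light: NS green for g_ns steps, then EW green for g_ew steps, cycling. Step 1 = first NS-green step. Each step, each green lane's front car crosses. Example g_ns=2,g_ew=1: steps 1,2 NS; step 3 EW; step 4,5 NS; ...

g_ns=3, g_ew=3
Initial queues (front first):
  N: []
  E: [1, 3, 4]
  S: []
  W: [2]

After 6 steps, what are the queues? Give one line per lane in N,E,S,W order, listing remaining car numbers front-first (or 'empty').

Step 1 [NS]: N:empty,E:wait,S:empty,W:wait | queues: N=0 E=3 S=0 W=1
Step 2 [NS]: N:empty,E:wait,S:empty,W:wait | queues: N=0 E=3 S=0 W=1
Step 3 [NS]: N:empty,E:wait,S:empty,W:wait | queues: N=0 E=3 S=0 W=1
Step 4 [EW]: N:wait,E:car1-GO,S:wait,W:car2-GO | queues: N=0 E=2 S=0 W=0
Step 5 [EW]: N:wait,E:car3-GO,S:wait,W:empty | queues: N=0 E=1 S=0 W=0
Step 6 [EW]: N:wait,E:car4-GO,S:wait,W:empty | queues: N=0 E=0 S=0 W=0

N: empty
E: empty
S: empty
W: empty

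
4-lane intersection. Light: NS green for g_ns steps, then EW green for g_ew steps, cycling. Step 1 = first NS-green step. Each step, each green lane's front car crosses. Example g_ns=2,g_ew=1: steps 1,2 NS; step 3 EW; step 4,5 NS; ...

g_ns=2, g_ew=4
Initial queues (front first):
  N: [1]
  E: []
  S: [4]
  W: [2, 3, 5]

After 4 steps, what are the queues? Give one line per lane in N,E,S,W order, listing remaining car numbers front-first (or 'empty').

Step 1 [NS]: N:car1-GO,E:wait,S:car4-GO,W:wait | queues: N=0 E=0 S=0 W=3
Step 2 [NS]: N:empty,E:wait,S:empty,W:wait | queues: N=0 E=0 S=0 W=3
Step 3 [EW]: N:wait,E:empty,S:wait,W:car2-GO | queues: N=0 E=0 S=0 W=2
Step 4 [EW]: N:wait,E:empty,S:wait,W:car3-GO | queues: N=0 E=0 S=0 W=1

N: empty
E: empty
S: empty
W: 5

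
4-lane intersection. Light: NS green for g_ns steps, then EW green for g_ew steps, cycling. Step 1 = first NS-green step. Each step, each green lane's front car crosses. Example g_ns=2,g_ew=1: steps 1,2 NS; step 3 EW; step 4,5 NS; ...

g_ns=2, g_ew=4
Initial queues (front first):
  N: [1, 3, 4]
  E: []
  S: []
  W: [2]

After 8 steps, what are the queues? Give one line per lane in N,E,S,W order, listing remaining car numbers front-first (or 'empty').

Step 1 [NS]: N:car1-GO,E:wait,S:empty,W:wait | queues: N=2 E=0 S=0 W=1
Step 2 [NS]: N:car3-GO,E:wait,S:empty,W:wait | queues: N=1 E=0 S=0 W=1
Step 3 [EW]: N:wait,E:empty,S:wait,W:car2-GO | queues: N=1 E=0 S=0 W=0
Step 4 [EW]: N:wait,E:empty,S:wait,W:empty | queues: N=1 E=0 S=0 W=0
Step 5 [EW]: N:wait,E:empty,S:wait,W:empty | queues: N=1 E=0 S=0 W=0
Step 6 [EW]: N:wait,E:empty,S:wait,W:empty | queues: N=1 E=0 S=0 W=0
Step 7 [NS]: N:car4-GO,E:wait,S:empty,W:wait | queues: N=0 E=0 S=0 W=0

N: empty
E: empty
S: empty
W: empty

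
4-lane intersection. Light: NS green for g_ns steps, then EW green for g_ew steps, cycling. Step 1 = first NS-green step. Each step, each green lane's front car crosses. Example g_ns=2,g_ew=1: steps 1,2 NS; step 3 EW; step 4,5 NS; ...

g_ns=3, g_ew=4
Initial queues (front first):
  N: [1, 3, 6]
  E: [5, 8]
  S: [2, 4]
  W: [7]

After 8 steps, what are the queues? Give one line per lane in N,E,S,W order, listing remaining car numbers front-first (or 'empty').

Step 1 [NS]: N:car1-GO,E:wait,S:car2-GO,W:wait | queues: N=2 E=2 S=1 W=1
Step 2 [NS]: N:car3-GO,E:wait,S:car4-GO,W:wait | queues: N=1 E=2 S=0 W=1
Step 3 [NS]: N:car6-GO,E:wait,S:empty,W:wait | queues: N=0 E=2 S=0 W=1
Step 4 [EW]: N:wait,E:car5-GO,S:wait,W:car7-GO | queues: N=0 E=1 S=0 W=0
Step 5 [EW]: N:wait,E:car8-GO,S:wait,W:empty | queues: N=0 E=0 S=0 W=0

N: empty
E: empty
S: empty
W: empty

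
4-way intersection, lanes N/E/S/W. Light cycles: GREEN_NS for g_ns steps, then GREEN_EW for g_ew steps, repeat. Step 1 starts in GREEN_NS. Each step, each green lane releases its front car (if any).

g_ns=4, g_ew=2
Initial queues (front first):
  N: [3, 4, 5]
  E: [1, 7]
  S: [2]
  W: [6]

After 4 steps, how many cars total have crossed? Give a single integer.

Step 1 [NS]: N:car3-GO,E:wait,S:car2-GO,W:wait | queues: N=2 E=2 S=0 W=1
Step 2 [NS]: N:car4-GO,E:wait,S:empty,W:wait | queues: N=1 E=2 S=0 W=1
Step 3 [NS]: N:car5-GO,E:wait,S:empty,W:wait | queues: N=0 E=2 S=0 W=1
Step 4 [NS]: N:empty,E:wait,S:empty,W:wait | queues: N=0 E=2 S=0 W=1
Cars crossed by step 4: 4

Answer: 4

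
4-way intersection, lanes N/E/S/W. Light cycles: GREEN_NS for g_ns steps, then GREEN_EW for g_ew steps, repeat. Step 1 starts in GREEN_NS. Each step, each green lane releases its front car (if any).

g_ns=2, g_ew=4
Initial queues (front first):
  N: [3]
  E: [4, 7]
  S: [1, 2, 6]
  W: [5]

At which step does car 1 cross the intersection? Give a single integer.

Step 1 [NS]: N:car3-GO,E:wait,S:car1-GO,W:wait | queues: N=0 E=2 S=2 W=1
Step 2 [NS]: N:empty,E:wait,S:car2-GO,W:wait | queues: N=0 E=2 S=1 W=1
Step 3 [EW]: N:wait,E:car4-GO,S:wait,W:car5-GO | queues: N=0 E=1 S=1 W=0
Step 4 [EW]: N:wait,E:car7-GO,S:wait,W:empty | queues: N=0 E=0 S=1 W=0
Step 5 [EW]: N:wait,E:empty,S:wait,W:empty | queues: N=0 E=0 S=1 W=0
Step 6 [EW]: N:wait,E:empty,S:wait,W:empty | queues: N=0 E=0 S=1 W=0
Step 7 [NS]: N:empty,E:wait,S:car6-GO,W:wait | queues: N=0 E=0 S=0 W=0
Car 1 crosses at step 1

1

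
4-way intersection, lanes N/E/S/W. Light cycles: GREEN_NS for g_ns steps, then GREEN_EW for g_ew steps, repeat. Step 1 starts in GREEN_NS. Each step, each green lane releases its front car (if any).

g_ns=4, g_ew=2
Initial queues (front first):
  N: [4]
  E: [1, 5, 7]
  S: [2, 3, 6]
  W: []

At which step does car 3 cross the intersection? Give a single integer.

Step 1 [NS]: N:car4-GO,E:wait,S:car2-GO,W:wait | queues: N=0 E=3 S=2 W=0
Step 2 [NS]: N:empty,E:wait,S:car3-GO,W:wait | queues: N=0 E=3 S=1 W=0
Step 3 [NS]: N:empty,E:wait,S:car6-GO,W:wait | queues: N=0 E=3 S=0 W=0
Step 4 [NS]: N:empty,E:wait,S:empty,W:wait | queues: N=0 E=3 S=0 W=0
Step 5 [EW]: N:wait,E:car1-GO,S:wait,W:empty | queues: N=0 E=2 S=0 W=0
Step 6 [EW]: N:wait,E:car5-GO,S:wait,W:empty | queues: N=0 E=1 S=0 W=0
Step 7 [NS]: N:empty,E:wait,S:empty,W:wait | queues: N=0 E=1 S=0 W=0
Step 8 [NS]: N:empty,E:wait,S:empty,W:wait | queues: N=0 E=1 S=0 W=0
Step 9 [NS]: N:empty,E:wait,S:empty,W:wait | queues: N=0 E=1 S=0 W=0
Step 10 [NS]: N:empty,E:wait,S:empty,W:wait | queues: N=0 E=1 S=0 W=0
Step 11 [EW]: N:wait,E:car7-GO,S:wait,W:empty | queues: N=0 E=0 S=0 W=0
Car 3 crosses at step 2

2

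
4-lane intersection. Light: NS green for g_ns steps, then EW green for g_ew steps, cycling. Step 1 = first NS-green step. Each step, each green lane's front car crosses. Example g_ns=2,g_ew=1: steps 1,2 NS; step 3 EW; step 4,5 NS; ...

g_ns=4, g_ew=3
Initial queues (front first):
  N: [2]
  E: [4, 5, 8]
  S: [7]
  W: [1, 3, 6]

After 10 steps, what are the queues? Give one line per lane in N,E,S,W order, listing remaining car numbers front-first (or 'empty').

Step 1 [NS]: N:car2-GO,E:wait,S:car7-GO,W:wait | queues: N=0 E=3 S=0 W=3
Step 2 [NS]: N:empty,E:wait,S:empty,W:wait | queues: N=0 E=3 S=0 W=3
Step 3 [NS]: N:empty,E:wait,S:empty,W:wait | queues: N=0 E=3 S=0 W=3
Step 4 [NS]: N:empty,E:wait,S:empty,W:wait | queues: N=0 E=3 S=0 W=3
Step 5 [EW]: N:wait,E:car4-GO,S:wait,W:car1-GO | queues: N=0 E=2 S=0 W=2
Step 6 [EW]: N:wait,E:car5-GO,S:wait,W:car3-GO | queues: N=0 E=1 S=0 W=1
Step 7 [EW]: N:wait,E:car8-GO,S:wait,W:car6-GO | queues: N=0 E=0 S=0 W=0

N: empty
E: empty
S: empty
W: empty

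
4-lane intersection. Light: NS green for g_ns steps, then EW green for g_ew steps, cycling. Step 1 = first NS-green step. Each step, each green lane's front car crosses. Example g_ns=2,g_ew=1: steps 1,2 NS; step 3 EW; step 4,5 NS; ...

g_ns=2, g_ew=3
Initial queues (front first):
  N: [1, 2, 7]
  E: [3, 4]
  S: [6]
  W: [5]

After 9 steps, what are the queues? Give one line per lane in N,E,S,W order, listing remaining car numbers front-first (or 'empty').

Step 1 [NS]: N:car1-GO,E:wait,S:car6-GO,W:wait | queues: N=2 E=2 S=0 W=1
Step 2 [NS]: N:car2-GO,E:wait,S:empty,W:wait | queues: N=1 E=2 S=0 W=1
Step 3 [EW]: N:wait,E:car3-GO,S:wait,W:car5-GO | queues: N=1 E=1 S=0 W=0
Step 4 [EW]: N:wait,E:car4-GO,S:wait,W:empty | queues: N=1 E=0 S=0 W=0
Step 5 [EW]: N:wait,E:empty,S:wait,W:empty | queues: N=1 E=0 S=0 W=0
Step 6 [NS]: N:car7-GO,E:wait,S:empty,W:wait | queues: N=0 E=0 S=0 W=0

N: empty
E: empty
S: empty
W: empty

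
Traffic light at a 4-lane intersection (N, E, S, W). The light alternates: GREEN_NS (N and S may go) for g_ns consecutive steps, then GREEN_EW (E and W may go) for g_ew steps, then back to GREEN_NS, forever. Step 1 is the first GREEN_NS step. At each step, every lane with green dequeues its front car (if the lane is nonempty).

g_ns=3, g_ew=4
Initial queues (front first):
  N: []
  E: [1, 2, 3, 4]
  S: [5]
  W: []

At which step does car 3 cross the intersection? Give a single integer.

Step 1 [NS]: N:empty,E:wait,S:car5-GO,W:wait | queues: N=0 E=4 S=0 W=0
Step 2 [NS]: N:empty,E:wait,S:empty,W:wait | queues: N=0 E=4 S=0 W=0
Step 3 [NS]: N:empty,E:wait,S:empty,W:wait | queues: N=0 E=4 S=0 W=0
Step 4 [EW]: N:wait,E:car1-GO,S:wait,W:empty | queues: N=0 E=3 S=0 W=0
Step 5 [EW]: N:wait,E:car2-GO,S:wait,W:empty | queues: N=0 E=2 S=0 W=0
Step 6 [EW]: N:wait,E:car3-GO,S:wait,W:empty | queues: N=0 E=1 S=0 W=0
Step 7 [EW]: N:wait,E:car4-GO,S:wait,W:empty | queues: N=0 E=0 S=0 W=0
Car 3 crosses at step 6

6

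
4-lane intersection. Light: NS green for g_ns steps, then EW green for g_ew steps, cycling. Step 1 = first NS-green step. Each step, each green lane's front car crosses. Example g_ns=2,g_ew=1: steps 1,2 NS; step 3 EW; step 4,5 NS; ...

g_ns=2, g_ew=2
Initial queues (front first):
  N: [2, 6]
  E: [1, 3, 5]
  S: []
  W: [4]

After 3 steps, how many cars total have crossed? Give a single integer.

Answer: 4

Derivation:
Step 1 [NS]: N:car2-GO,E:wait,S:empty,W:wait | queues: N=1 E=3 S=0 W=1
Step 2 [NS]: N:car6-GO,E:wait,S:empty,W:wait | queues: N=0 E=3 S=0 W=1
Step 3 [EW]: N:wait,E:car1-GO,S:wait,W:car4-GO | queues: N=0 E=2 S=0 W=0
Cars crossed by step 3: 4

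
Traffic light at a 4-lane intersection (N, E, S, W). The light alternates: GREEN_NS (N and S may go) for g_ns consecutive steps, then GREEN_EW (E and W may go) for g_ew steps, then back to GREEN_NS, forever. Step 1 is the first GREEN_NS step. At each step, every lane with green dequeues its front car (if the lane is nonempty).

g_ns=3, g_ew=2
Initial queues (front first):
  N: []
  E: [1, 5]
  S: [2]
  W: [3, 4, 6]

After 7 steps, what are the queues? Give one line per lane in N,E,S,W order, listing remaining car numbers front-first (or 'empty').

Step 1 [NS]: N:empty,E:wait,S:car2-GO,W:wait | queues: N=0 E=2 S=0 W=3
Step 2 [NS]: N:empty,E:wait,S:empty,W:wait | queues: N=0 E=2 S=0 W=3
Step 3 [NS]: N:empty,E:wait,S:empty,W:wait | queues: N=0 E=2 S=0 W=3
Step 4 [EW]: N:wait,E:car1-GO,S:wait,W:car3-GO | queues: N=0 E=1 S=0 W=2
Step 5 [EW]: N:wait,E:car5-GO,S:wait,W:car4-GO | queues: N=0 E=0 S=0 W=1
Step 6 [NS]: N:empty,E:wait,S:empty,W:wait | queues: N=0 E=0 S=0 W=1
Step 7 [NS]: N:empty,E:wait,S:empty,W:wait | queues: N=0 E=0 S=0 W=1

N: empty
E: empty
S: empty
W: 6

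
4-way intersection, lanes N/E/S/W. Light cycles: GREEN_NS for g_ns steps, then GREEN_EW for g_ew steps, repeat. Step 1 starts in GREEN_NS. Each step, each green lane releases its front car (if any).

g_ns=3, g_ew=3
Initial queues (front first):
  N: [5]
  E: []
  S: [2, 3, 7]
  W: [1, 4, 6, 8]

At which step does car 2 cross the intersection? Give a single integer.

Step 1 [NS]: N:car5-GO,E:wait,S:car2-GO,W:wait | queues: N=0 E=0 S=2 W=4
Step 2 [NS]: N:empty,E:wait,S:car3-GO,W:wait | queues: N=0 E=0 S=1 W=4
Step 3 [NS]: N:empty,E:wait,S:car7-GO,W:wait | queues: N=0 E=0 S=0 W=4
Step 4 [EW]: N:wait,E:empty,S:wait,W:car1-GO | queues: N=0 E=0 S=0 W=3
Step 5 [EW]: N:wait,E:empty,S:wait,W:car4-GO | queues: N=0 E=0 S=0 W=2
Step 6 [EW]: N:wait,E:empty,S:wait,W:car6-GO | queues: N=0 E=0 S=0 W=1
Step 7 [NS]: N:empty,E:wait,S:empty,W:wait | queues: N=0 E=0 S=0 W=1
Step 8 [NS]: N:empty,E:wait,S:empty,W:wait | queues: N=0 E=0 S=0 W=1
Step 9 [NS]: N:empty,E:wait,S:empty,W:wait | queues: N=0 E=0 S=0 W=1
Step 10 [EW]: N:wait,E:empty,S:wait,W:car8-GO | queues: N=0 E=0 S=0 W=0
Car 2 crosses at step 1

1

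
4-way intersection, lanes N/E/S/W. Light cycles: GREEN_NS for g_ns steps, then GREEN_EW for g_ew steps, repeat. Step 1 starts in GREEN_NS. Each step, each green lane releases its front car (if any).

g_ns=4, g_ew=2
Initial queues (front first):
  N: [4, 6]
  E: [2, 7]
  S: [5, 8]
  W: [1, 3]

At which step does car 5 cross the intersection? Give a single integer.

Step 1 [NS]: N:car4-GO,E:wait,S:car5-GO,W:wait | queues: N=1 E=2 S=1 W=2
Step 2 [NS]: N:car6-GO,E:wait,S:car8-GO,W:wait | queues: N=0 E=2 S=0 W=2
Step 3 [NS]: N:empty,E:wait,S:empty,W:wait | queues: N=0 E=2 S=0 W=2
Step 4 [NS]: N:empty,E:wait,S:empty,W:wait | queues: N=0 E=2 S=0 W=2
Step 5 [EW]: N:wait,E:car2-GO,S:wait,W:car1-GO | queues: N=0 E=1 S=0 W=1
Step 6 [EW]: N:wait,E:car7-GO,S:wait,W:car3-GO | queues: N=0 E=0 S=0 W=0
Car 5 crosses at step 1

1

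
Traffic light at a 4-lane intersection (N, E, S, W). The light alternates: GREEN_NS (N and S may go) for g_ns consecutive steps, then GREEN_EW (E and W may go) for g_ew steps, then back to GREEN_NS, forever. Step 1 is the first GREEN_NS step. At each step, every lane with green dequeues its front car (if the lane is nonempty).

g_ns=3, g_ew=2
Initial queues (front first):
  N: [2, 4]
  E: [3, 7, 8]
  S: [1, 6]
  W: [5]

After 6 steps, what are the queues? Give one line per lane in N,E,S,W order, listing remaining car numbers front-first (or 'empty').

Step 1 [NS]: N:car2-GO,E:wait,S:car1-GO,W:wait | queues: N=1 E=3 S=1 W=1
Step 2 [NS]: N:car4-GO,E:wait,S:car6-GO,W:wait | queues: N=0 E=3 S=0 W=1
Step 3 [NS]: N:empty,E:wait,S:empty,W:wait | queues: N=0 E=3 S=0 W=1
Step 4 [EW]: N:wait,E:car3-GO,S:wait,W:car5-GO | queues: N=0 E=2 S=0 W=0
Step 5 [EW]: N:wait,E:car7-GO,S:wait,W:empty | queues: N=0 E=1 S=0 W=0
Step 6 [NS]: N:empty,E:wait,S:empty,W:wait | queues: N=0 E=1 S=0 W=0

N: empty
E: 8
S: empty
W: empty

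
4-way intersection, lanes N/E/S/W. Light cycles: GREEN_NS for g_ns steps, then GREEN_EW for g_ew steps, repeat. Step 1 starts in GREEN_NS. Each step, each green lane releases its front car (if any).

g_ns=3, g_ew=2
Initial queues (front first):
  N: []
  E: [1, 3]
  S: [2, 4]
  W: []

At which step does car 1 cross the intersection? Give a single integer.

Step 1 [NS]: N:empty,E:wait,S:car2-GO,W:wait | queues: N=0 E=2 S=1 W=0
Step 2 [NS]: N:empty,E:wait,S:car4-GO,W:wait | queues: N=0 E=2 S=0 W=0
Step 3 [NS]: N:empty,E:wait,S:empty,W:wait | queues: N=0 E=2 S=0 W=0
Step 4 [EW]: N:wait,E:car1-GO,S:wait,W:empty | queues: N=0 E=1 S=0 W=0
Step 5 [EW]: N:wait,E:car3-GO,S:wait,W:empty | queues: N=0 E=0 S=0 W=0
Car 1 crosses at step 4

4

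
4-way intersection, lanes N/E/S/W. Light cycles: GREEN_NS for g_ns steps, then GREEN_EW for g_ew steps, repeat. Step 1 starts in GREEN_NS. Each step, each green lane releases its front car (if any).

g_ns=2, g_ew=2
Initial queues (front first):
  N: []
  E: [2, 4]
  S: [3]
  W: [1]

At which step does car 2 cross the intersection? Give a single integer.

Step 1 [NS]: N:empty,E:wait,S:car3-GO,W:wait | queues: N=0 E=2 S=0 W=1
Step 2 [NS]: N:empty,E:wait,S:empty,W:wait | queues: N=0 E=2 S=0 W=1
Step 3 [EW]: N:wait,E:car2-GO,S:wait,W:car1-GO | queues: N=0 E=1 S=0 W=0
Step 4 [EW]: N:wait,E:car4-GO,S:wait,W:empty | queues: N=0 E=0 S=0 W=0
Car 2 crosses at step 3

3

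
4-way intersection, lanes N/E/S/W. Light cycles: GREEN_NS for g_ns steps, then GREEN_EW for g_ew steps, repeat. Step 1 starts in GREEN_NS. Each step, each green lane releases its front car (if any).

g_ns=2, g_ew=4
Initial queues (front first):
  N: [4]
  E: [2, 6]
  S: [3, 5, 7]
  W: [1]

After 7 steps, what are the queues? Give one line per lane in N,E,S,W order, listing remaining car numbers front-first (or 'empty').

Step 1 [NS]: N:car4-GO,E:wait,S:car3-GO,W:wait | queues: N=0 E=2 S=2 W=1
Step 2 [NS]: N:empty,E:wait,S:car5-GO,W:wait | queues: N=0 E=2 S=1 W=1
Step 3 [EW]: N:wait,E:car2-GO,S:wait,W:car1-GO | queues: N=0 E=1 S=1 W=0
Step 4 [EW]: N:wait,E:car6-GO,S:wait,W:empty | queues: N=0 E=0 S=1 W=0
Step 5 [EW]: N:wait,E:empty,S:wait,W:empty | queues: N=0 E=0 S=1 W=0
Step 6 [EW]: N:wait,E:empty,S:wait,W:empty | queues: N=0 E=0 S=1 W=0
Step 7 [NS]: N:empty,E:wait,S:car7-GO,W:wait | queues: N=0 E=0 S=0 W=0

N: empty
E: empty
S: empty
W: empty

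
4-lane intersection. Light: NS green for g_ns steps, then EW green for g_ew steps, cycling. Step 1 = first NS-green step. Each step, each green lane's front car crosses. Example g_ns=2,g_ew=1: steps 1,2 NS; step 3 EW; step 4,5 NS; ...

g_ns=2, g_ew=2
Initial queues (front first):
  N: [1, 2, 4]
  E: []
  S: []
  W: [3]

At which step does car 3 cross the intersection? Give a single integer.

Step 1 [NS]: N:car1-GO,E:wait,S:empty,W:wait | queues: N=2 E=0 S=0 W=1
Step 2 [NS]: N:car2-GO,E:wait,S:empty,W:wait | queues: N=1 E=0 S=0 W=1
Step 3 [EW]: N:wait,E:empty,S:wait,W:car3-GO | queues: N=1 E=0 S=0 W=0
Step 4 [EW]: N:wait,E:empty,S:wait,W:empty | queues: N=1 E=0 S=0 W=0
Step 5 [NS]: N:car4-GO,E:wait,S:empty,W:wait | queues: N=0 E=0 S=0 W=0
Car 3 crosses at step 3

3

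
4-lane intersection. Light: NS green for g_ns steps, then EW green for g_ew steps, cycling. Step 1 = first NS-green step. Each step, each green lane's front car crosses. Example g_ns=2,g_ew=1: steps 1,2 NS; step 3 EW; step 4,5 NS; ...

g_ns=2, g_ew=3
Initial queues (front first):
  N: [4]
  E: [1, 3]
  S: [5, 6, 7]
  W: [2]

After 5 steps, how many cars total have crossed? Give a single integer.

Answer: 6

Derivation:
Step 1 [NS]: N:car4-GO,E:wait,S:car5-GO,W:wait | queues: N=0 E=2 S=2 W=1
Step 2 [NS]: N:empty,E:wait,S:car6-GO,W:wait | queues: N=0 E=2 S=1 W=1
Step 3 [EW]: N:wait,E:car1-GO,S:wait,W:car2-GO | queues: N=0 E=1 S=1 W=0
Step 4 [EW]: N:wait,E:car3-GO,S:wait,W:empty | queues: N=0 E=0 S=1 W=0
Step 5 [EW]: N:wait,E:empty,S:wait,W:empty | queues: N=0 E=0 S=1 W=0
Cars crossed by step 5: 6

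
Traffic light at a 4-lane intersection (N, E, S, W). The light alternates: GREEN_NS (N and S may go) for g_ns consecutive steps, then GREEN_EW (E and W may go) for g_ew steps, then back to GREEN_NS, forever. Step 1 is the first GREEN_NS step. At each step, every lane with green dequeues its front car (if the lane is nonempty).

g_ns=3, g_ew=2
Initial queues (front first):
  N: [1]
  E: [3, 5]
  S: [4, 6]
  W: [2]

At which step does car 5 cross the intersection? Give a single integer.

Step 1 [NS]: N:car1-GO,E:wait,S:car4-GO,W:wait | queues: N=0 E=2 S=1 W=1
Step 2 [NS]: N:empty,E:wait,S:car6-GO,W:wait | queues: N=0 E=2 S=0 W=1
Step 3 [NS]: N:empty,E:wait,S:empty,W:wait | queues: N=0 E=2 S=0 W=1
Step 4 [EW]: N:wait,E:car3-GO,S:wait,W:car2-GO | queues: N=0 E=1 S=0 W=0
Step 5 [EW]: N:wait,E:car5-GO,S:wait,W:empty | queues: N=0 E=0 S=0 W=0
Car 5 crosses at step 5

5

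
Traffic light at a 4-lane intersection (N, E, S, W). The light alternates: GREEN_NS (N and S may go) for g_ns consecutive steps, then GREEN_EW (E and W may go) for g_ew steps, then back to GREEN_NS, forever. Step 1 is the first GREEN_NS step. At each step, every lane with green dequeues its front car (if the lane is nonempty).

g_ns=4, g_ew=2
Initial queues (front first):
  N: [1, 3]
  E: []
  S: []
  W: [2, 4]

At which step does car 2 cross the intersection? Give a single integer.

Step 1 [NS]: N:car1-GO,E:wait,S:empty,W:wait | queues: N=1 E=0 S=0 W=2
Step 2 [NS]: N:car3-GO,E:wait,S:empty,W:wait | queues: N=0 E=0 S=0 W=2
Step 3 [NS]: N:empty,E:wait,S:empty,W:wait | queues: N=0 E=0 S=0 W=2
Step 4 [NS]: N:empty,E:wait,S:empty,W:wait | queues: N=0 E=0 S=0 W=2
Step 5 [EW]: N:wait,E:empty,S:wait,W:car2-GO | queues: N=0 E=0 S=0 W=1
Step 6 [EW]: N:wait,E:empty,S:wait,W:car4-GO | queues: N=0 E=0 S=0 W=0
Car 2 crosses at step 5

5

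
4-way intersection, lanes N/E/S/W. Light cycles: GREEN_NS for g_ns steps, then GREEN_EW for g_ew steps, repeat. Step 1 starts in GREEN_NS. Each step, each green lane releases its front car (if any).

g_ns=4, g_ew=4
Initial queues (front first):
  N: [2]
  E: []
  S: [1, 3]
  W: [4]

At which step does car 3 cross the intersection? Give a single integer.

Step 1 [NS]: N:car2-GO,E:wait,S:car1-GO,W:wait | queues: N=0 E=0 S=1 W=1
Step 2 [NS]: N:empty,E:wait,S:car3-GO,W:wait | queues: N=0 E=0 S=0 W=1
Step 3 [NS]: N:empty,E:wait,S:empty,W:wait | queues: N=0 E=0 S=0 W=1
Step 4 [NS]: N:empty,E:wait,S:empty,W:wait | queues: N=0 E=0 S=0 W=1
Step 5 [EW]: N:wait,E:empty,S:wait,W:car4-GO | queues: N=0 E=0 S=0 W=0
Car 3 crosses at step 2

2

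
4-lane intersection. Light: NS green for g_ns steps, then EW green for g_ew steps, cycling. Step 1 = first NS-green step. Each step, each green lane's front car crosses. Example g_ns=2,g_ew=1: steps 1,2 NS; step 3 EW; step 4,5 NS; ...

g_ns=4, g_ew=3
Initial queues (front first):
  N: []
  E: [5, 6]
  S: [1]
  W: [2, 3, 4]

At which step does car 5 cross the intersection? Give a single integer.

Step 1 [NS]: N:empty,E:wait,S:car1-GO,W:wait | queues: N=0 E=2 S=0 W=3
Step 2 [NS]: N:empty,E:wait,S:empty,W:wait | queues: N=0 E=2 S=0 W=3
Step 3 [NS]: N:empty,E:wait,S:empty,W:wait | queues: N=0 E=2 S=0 W=3
Step 4 [NS]: N:empty,E:wait,S:empty,W:wait | queues: N=0 E=2 S=0 W=3
Step 5 [EW]: N:wait,E:car5-GO,S:wait,W:car2-GO | queues: N=0 E=1 S=0 W=2
Step 6 [EW]: N:wait,E:car6-GO,S:wait,W:car3-GO | queues: N=0 E=0 S=0 W=1
Step 7 [EW]: N:wait,E:empty,S:wait,W:car4-GO | queues: N=0 E=0 S=0 W=0
Car 5 crosses at step 5

5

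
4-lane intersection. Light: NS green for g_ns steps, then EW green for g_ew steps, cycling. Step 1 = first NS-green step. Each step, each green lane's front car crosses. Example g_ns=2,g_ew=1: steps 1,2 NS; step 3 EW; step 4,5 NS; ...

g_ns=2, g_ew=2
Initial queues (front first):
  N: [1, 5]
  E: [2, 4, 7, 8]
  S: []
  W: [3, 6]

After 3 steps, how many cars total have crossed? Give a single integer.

Answer: 4

Derivation:
Step 1 [NS]: N:car1-GO,E:wait,S:empty,W:wait | queues: N=1 E=4 S=0 W=2
Step 2 [NS]: N:car5-GO,E:wait,S:empty,W:wait | queues: N=0 E=4 S=0 W=2
Step 3 [EW]: N:wait,E:car2-GO,S:wait,W:car3-GO | queues: N=0 E=3 S=0 W=1
Cars crossed by step 3: 4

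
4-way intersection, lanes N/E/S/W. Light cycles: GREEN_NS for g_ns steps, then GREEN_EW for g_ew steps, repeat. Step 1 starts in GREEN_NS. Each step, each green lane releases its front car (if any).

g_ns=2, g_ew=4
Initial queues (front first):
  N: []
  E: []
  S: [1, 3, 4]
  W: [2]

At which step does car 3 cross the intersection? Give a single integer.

Step 1 [NS]: N:empty,E:wait,S:car1-GO,W:wait | queues: N=0 E=0 S=2 W=1
Step 2 [NS]: N:empty,E:wait,S:car3-GO,W:wait | queues: N=0 E=0 S=1 W=1
Step 3 [EW]: N:wait,E:empty,S:wait,W:car2-GO | queues: N=0 E=0 S=1 W=0
Step 4 [EW]: N:wait,E:empty,S:wait,W:empty | queues: N=0 E=0 S=1 W=0
Step 5 [EW]: N:wait,E:empty,S:wait,W:empty | queues: N=0 E=0 S=1 W=0
Step 6 [EW]: N:wait,E:empty,S:wait,W:empty | queues: N=0 E=0 S=1 W=0
Step 7 [NS]: N:empty,E:wait,S:car4-GO,W:wait | queues: N=0 E=0 S=0 W=0
Car 3 crosses at step 2

2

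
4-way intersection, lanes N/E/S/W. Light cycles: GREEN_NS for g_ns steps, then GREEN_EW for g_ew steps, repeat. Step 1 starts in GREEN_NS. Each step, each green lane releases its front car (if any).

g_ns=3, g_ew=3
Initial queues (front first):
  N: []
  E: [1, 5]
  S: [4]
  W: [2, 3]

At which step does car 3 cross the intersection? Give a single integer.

Step 1 [NS]: N:empty,E:wait,S:car4-GO,W:wait | queues: N=0 E=2 S=0 W=2
Step 2 [NS]: N:empty,E:wait,S:empty,W:wait | queues: N=0 E=2 S=0 W=2
Step 3 [NS]: N:empty,E:wait,S:empty,W:wait | queues: N=0 E=2 S=0 W=2
Step 4 [EW]: N:wait,E:car1-GO,S:wait,W:car2-GO | queues: N=0 E=1 S=0 W=1
Step 5 [EW]: N:wait,E:car5-GO,S:wait,W:car3-GO | queues: N=0 E=0 S=0 W=0
Car 3 crosses at step 5

5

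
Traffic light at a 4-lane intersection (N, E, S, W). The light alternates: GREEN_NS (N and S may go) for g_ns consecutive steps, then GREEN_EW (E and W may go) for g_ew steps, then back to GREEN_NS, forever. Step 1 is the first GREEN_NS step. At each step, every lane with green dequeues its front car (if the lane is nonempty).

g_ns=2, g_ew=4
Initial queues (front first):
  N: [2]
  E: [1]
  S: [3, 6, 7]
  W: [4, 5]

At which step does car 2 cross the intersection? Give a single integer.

Step 1 [NS]: N:car2-GO,E:wait,S:car3-GO,W:wait | queues: N=0 E=1 S=2 W=2
Step 2 [NS]: N:empty,E:wait,S:car6-GO,W:wait | queues: N=0 E=1 S=1 W=2
Step 3 [EW]: N:wait,E:car1-GO,S:wait,W:car4-GO | queues: N=0 E=0 S=1 W=1
Step 4 [EW]: N:wait,E:empty,S:wait,W:car5-GO | queues: N=0 E=0 S=1 W=0
Step 5 [EW]: N:wait,E:empty,S:wait,W:empty | queues: N=0 E=0 S=1 W=0
Step 6 [EW]: N:wait,E:empty,S:wait,W:empty | queues: N=0 E=0 S=1 W=0
Step 7 [NS]: N:empty,E:wait,S:car7-GO,W:wait | queues: N=0 E=0 S=0 W=0
Car 2 crosses at step 1

1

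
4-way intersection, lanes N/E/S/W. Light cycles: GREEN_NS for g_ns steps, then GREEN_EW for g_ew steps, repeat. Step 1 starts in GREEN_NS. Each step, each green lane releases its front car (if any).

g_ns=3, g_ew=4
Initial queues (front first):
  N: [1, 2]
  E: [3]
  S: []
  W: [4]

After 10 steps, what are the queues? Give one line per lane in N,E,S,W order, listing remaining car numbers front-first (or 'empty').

Step 1 [NS]: N:car1-GO,E:wait,S:empty,W:wait | queues: N=1 E=1 S=0 W=1
Step 2 [NS]: N:car2-GO,E:wait,S:empty,W:wait | queues: N=0 E=1 S=0 W=1
Step 3 [NS]: N:empty,E:wait,S:empty,W:wait | queues: N=0 E=1 S=0 W=1
Step 4 [EW]: N:wait,E:car3-GO,S:wait,W:car4-GO | queues: N=0 E=0 S=0 W=0

N: empty
E: empty
S: empty
W: empty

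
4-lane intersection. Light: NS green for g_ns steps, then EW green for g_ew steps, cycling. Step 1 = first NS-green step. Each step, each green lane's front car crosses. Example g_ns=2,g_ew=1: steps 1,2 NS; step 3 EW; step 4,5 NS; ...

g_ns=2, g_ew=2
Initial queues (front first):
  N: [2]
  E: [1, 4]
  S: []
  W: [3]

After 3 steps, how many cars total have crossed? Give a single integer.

Step 1 [NS]: N:car2-GO,E:wait,S:empty,W:wait | queues: N=0 E=2 S=0 W=1
Step 2 [NS]: N:empty,E:wait,S:empty,W:wait | queues: N=0 E=2 S=0 W=1
Step 3 [EW]: N:wait,E:car1-GO,S:wait,W:car3-GO | queues: N=0 E=1 S=0 W=0
Cars crossed by step 3: 3

Answer: 3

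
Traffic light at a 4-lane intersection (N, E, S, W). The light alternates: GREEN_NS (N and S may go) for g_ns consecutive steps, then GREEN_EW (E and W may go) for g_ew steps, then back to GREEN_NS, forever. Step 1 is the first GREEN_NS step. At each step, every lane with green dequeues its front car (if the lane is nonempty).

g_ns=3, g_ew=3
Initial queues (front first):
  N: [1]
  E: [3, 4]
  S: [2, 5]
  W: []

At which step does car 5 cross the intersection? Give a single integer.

Step 1 [NS]: N:car1-GO,E:wait,S:car2-GO,W:wait | queues: N=0 E=2 S=1 W=0
Step 2 [NS]: N:empty,E:wait,S:car5-GO,W:wait | queues: N=0 E=2 S=0 W=0
Step 3 [NS]: N:empty,E:wait,S:empty,W:wait | queues: N=0 E=2 S=0 W=0
Step 4 [EW]: N:wait,E:car3-GO,S:wait,W:empty | queues: N=0 E=1 S=0 W=0
Step 5 [EW]: N:wait,E:car4-GO,S:wait,W:empty | queues: N=0 E=0 S=0 W=0
Car 5 crosses at step 2

2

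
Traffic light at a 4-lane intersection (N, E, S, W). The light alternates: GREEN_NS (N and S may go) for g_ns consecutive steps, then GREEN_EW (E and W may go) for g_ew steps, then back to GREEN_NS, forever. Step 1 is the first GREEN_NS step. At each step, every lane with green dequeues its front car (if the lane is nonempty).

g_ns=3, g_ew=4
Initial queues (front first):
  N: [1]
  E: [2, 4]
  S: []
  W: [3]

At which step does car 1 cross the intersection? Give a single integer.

Step 1 [NS]: N:car1-GO,E:wait,S:empty,W:wait | queues: N=0 E=2 S=0 W=1
Step 2 [NS]: N:empty,E:wait,S:empty,W:wait | queues: N=0 E=2 S=0 W=1
Step 3 [NS]: N:empty,E:wait,S:empty,W:wait | queues: N=0 E=2 S=0 W=1
Step 4 [EW]: N:wait,E:car2-GO,S:wait,W:car3-GO | queues: N=0 E=1 S=0 W=0
Step 5 [EW]: N:wait,E:car4-GO,S:wait,W:empty | queues: N=0 E=0 S=0 W=0
Car 1 crosses at step 1

1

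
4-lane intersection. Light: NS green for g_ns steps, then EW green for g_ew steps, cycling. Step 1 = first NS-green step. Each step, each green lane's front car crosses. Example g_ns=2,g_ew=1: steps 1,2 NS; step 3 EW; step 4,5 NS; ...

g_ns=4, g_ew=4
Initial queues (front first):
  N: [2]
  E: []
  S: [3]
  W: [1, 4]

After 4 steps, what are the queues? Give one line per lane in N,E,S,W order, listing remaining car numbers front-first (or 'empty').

Step 1 [NS]: N:car2-GO,E:wait,S:car3-GO,W:wait | queues: N=0 E=0 S=0 W=2
Step 2 [NS]: N:empty,E:wait,S:empty,W:wait | queues: N=0 E=0 S=0 W=2
Step 3 [NS]: N:empty,E:wait,S:empty,W:wait | queues: N=0 E=0 S=0 W=2
Step 4 [NS]: N:empty,E:wait,S:empty,W:wait | queues: N=0 E=0 S=0 W=2

N: empty
E: empty
S: empty
W: 1 4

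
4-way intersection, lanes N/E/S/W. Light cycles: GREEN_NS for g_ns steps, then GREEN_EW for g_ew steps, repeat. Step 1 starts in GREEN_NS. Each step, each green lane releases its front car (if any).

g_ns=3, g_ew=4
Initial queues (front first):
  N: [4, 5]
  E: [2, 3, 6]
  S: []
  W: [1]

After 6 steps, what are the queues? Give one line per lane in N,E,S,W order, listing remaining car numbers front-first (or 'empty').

Step 1 [NS]: N:car4-GO,E:wait,S:empty,W:wait | queues: N=1 E=3 S=0 W=1
Step 2 [NS]: N:car5-GO,E:wait,S:empty,W:wait | queues: N=0 E=3 S=0 W=1
Step 3 [NS]: N:empty,E:wait,S:empty,W:wait | queues: N=0 E=3 S=0 W=1
Step 4 [EW]: N:wait,E:car2-GO,S:wait,W:car1-GO | queues: N=0 E=2 S=0 W=0
Step 5 [EW]: N:wait,E:car3-GO,S:wait,W:empty | queues: N=0 E=1 S=0 W=0
Step 6 [EW]: N:wait,E:car6-GO,S:wait,W:empty | queues: N=0 E=0 S=0 W=0

N: empty
E: empty
S: empty
W: empty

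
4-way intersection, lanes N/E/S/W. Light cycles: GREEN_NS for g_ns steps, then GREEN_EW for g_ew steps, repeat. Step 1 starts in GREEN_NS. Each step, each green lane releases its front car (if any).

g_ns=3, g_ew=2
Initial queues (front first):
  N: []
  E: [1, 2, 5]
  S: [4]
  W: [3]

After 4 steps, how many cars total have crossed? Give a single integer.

Step 1 [NS]: N:empty,E:wait,S:car4-GO,W:wait | queues: N=0 E=3 S=0 W=1
Step 2 [NS]: N:empty,E:wait,S:empty,W:wait | queues: N=0 E=3 S=0 W=1
Step 3 [NS]: N:empty,E:wait,S:empty,W:wait | queues: N=0 E=3 S=0 W=1
Step 4 [EW]: N:wait,E:car1-GO,S:wait,W:car3-GO | queues: N=0 E=2 S=0 W=0
Cars crossed by step 4: 3

Answer: 3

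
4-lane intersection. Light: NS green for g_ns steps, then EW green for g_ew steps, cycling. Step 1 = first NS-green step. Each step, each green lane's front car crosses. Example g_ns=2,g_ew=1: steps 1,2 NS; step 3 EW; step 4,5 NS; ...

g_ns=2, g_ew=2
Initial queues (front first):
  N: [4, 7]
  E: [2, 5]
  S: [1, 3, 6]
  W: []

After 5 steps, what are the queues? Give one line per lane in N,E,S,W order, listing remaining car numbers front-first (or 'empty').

Step 1 [NS]: N:car4-GO,E:wait,S:car1-GO,W:wait | queues: N=1 E=2 S=2 W=0
Step 2 [NS]: N:car7-GO,E:wait,S:car3-GO,W:wait | queues: N=0 E=2 S=1 W=0
Step 3 [EW]: N:wait,E:car2-GO,S:wait,W:empty | queues: N=0 E=1 S=1 W=0
Step 4 [EW]: N:wait,E:car5-GO,S:wait,W:empty | queues: N=0 E=0 S=1 W=0
Step 5 [NS]: N:empty,E:wait,S:car6-GO,W:wait | queues: N=0 E=0 S=0 W=0

N: empty
E: empty
S: empty
W: empty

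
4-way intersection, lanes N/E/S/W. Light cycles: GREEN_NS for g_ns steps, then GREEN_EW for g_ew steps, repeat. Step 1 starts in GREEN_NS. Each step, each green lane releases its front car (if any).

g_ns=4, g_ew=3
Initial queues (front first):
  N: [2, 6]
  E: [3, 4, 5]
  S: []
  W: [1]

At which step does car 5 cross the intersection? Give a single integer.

Step 1 [NS]: N:car2-GO,E:wait,S:empty,W:wait | queues: N=1 E=3 S=0 W=1
Step 2 [NS]: N:car6-GO,E:wait,S:empty,W:wait | queues: N=0 E=3 S=0 W=1
Step 3 [NS]: N:empty,E:wait,S:empty,W:wait | queues: N=0 E=3 S=0 W=1
Step 4 [NS]: N:empty,E:wait,S:empty,W:wait | queues: N=0 E=3 S=0 W=1
Step 5 [EW]: N:wait,E:car3-GO,S:wait,W:car1-GO | queues: N=0 E=2 S=0 W=0
Step 6 [EW]: N:wait,E:car4-GO,S:wait,W:empty | queues: N=0 E=1 S=0 W=0
Step 7 [EW]: N:wait,E:car5-GO,S:wait,W:empty | queues: N=0 E=0 S=0 W=0
Car 5 crosses at step 7

7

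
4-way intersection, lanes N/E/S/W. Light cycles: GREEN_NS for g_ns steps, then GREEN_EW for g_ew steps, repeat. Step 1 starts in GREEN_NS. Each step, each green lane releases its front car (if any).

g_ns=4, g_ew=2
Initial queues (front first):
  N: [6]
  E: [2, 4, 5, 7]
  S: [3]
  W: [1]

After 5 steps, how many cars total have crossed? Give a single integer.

Answer: 4

Derivation:
Step 1 [NS]: N:car6-GO,E:wait,S:car3-GO,W:wait | queues: N=0 E=4 S=0 W=1
Step 2 [NS]: N:empty,E:wait,S:empty,W:wait | queues: N=0 E=4 S=0 W=1
Step 3 [NS]: N:empty,E:wait,S:empty,W:wait | queues: N=0 E=4 S=0 W=1
Step 4 [NS]: N:empty,E:wait,S:empty,W:wait | queues: N=0 E=4 S=0 W=1
Step 5 [EW]: N:wait,E:car2-GO,S:wait,W:car1-GO | queues: N=0 E=3 S=0 W=0
Cars crossed by step 5: 4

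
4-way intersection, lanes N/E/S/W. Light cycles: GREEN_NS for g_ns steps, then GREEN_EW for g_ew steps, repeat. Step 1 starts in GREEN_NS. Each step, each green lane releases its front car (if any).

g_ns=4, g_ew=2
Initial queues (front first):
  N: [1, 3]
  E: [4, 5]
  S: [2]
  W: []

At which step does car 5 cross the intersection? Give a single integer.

Step 1 [NS]: N:car1-GO,E:wait,S:car2-GO,W:wait | queues: N=1 E=2 S=0 W=0
Step 2 [NS]: N:car3-GO,E:wait,S:empty,W:wait | queues: N=0 E=2 S=0 W=0
Step 3 [NS]: N:empty,E:wait,S:empty,W:wait | queues: N=0 E=2 S=0 W=0
Step 4 [NS]: N:empty,E:wait,S:empty,W:wait | queues: N=0 E=2 S=0 W=0
Step 5 [EW]: N:wait,E:car4-GO,S:wait,W:empty | queues: N=0 E=1 S=0 W=0
Step 6 [EW]: N:wait,E:car5-GO,S:wait,W:empty | queues: N=0 E=0 S=0 W=0
Car 5 crosses at step 6

6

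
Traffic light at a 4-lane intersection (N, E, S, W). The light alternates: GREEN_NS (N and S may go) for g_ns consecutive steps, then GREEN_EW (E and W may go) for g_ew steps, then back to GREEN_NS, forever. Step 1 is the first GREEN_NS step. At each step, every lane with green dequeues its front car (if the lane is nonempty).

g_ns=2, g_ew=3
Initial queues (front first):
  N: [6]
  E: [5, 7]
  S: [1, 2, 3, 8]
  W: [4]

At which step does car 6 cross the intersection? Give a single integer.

Step 1 [NS]: N:car6-GO,E:wait,S:car1-GO,W:wait | queues: N=0 E=2 S=3 W=1
Step 2 [NS]: N:empty,E:wait,S:car2-GO,W:wait | queues: N=0 E=2 S=2 W=1
Step 3 [EW]: N:wait,E:car5-GO,S:wait,W:car4-GO | queues: N=0 E=1 S=2 W=0
Step 4 [EW]: N:wait,E:car7-GO,S:wait,W:empty | queues: N=0 E=0 S=2 W=0
Step 5 [EW]: N:wait,E:empty,S:wait,W:empty | queues: N=0 E=0 S=2 W=0
Step 6 [NS]: N:empty,E:wait,S:car3-GO,W:wait | queues: N=0 E=0 S=1 W=0
Step 7 [NS]: N:empty,E:wait,S:car8-GO,W:wait | queues: N=0 E=0 S=0 W=0
Car 6 crosses at step 1

1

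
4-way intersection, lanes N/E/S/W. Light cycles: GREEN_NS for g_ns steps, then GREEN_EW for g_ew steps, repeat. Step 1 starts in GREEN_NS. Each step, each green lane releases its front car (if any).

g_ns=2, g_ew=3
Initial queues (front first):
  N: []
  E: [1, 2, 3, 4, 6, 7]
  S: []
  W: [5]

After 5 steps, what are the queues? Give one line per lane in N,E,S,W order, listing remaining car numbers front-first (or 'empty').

Step 1 [NS]: N:empty,E:wait,S:empty,W:wait | queues: N=0 E=6 S=0 W=1
Step 2 [NS]: N:empty,E:wait,S:empty,W:wait | queues: N=0 E=6 S=0 W=1
Step 3 [EW]: N:wait,E:car1-GO,S:wait,W:car5-GO | queues: N=0 E=5 S=0 W=0
Step 4 [EW]: N:wait,E:car2-GO,S:wait,W:empty | queues: N=0 E=4 S=0 W=0
Step 5 [EW]: N:wait,E:car3-GO,S:wait,W:empty | queues: N=0 E=3 S=0 W=0

N: empty
E: 4 6 7
S: empty
W: empty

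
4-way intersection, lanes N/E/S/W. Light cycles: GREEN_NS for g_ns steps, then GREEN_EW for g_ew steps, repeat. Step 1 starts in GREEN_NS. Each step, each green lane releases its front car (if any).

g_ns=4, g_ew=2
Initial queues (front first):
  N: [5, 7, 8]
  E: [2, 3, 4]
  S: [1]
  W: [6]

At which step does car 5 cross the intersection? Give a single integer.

Step 1 [NS]: N:car5-GO,E:wait,S:car1-GO,W:wait | queues: N=2 E=3 S=0 W=1
Step 2 [NS]: N:car7-GO,E:wait,S:empty,W:wait | queues: N=1 E=3 S=0 W=1
Step 3 [NS]: N:car8-GO,E:wait,S:empty,W:wait | queues: N=0 E=3 S=0 W=1
Step 4 [NS]: N:empty,E:wait,S:empty,W:wait | queues: N=0 E=3 S=0 W=1
Step 5 [EW]: N:wait,E:car2-GO,S:wait,W:car6-GO | queues: N=0 E=2 S=0 W=0
Step 6 [EW]: N:wait,E:car3-GO,S:wait,W:empty | queues: N=0 E=1 S=0 W=0
Step 7 [NS]: N:empty,E:wait,S:empty,W:wait | queues: N=0 E=1 S=0 W=0
Step 8 [NS]: N:empty,E:wait,S:empty,W:wait | queues: N=0 E=1 S=0 W=0
Step 9 [NS]: N:empty,E:wait,S:empty,W:wait | queues: N=0 E=1 S=0 W=0
Step 10 [NS]: N:empty,E:wait,S:empty,W:wait | queues: N=0 E=1 S=0 W=0
Step 11 [EW]: N:wait,E:car4-GO,S:wait,W:empty | queues: N=0 E=0 S=0 W=0
Car 5 crosses at step 1

1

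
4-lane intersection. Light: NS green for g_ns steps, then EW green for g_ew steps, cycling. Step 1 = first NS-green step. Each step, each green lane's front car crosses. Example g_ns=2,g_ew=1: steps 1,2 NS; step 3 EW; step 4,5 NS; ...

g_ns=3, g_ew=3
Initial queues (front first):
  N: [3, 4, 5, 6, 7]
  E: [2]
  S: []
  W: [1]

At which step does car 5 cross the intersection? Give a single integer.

Step 1 [NS]: N:car3-GO,E:wait,S:empty,W:wait | queues: N=4 E=1 S=0 W=1
Step 2 [NS]: N:car4-GO,E:wait,S:empty,W:wait | queues: N=3 E=1 S=0 W=1
Step 3 [NS]: N:car5-GO,E:wait,S:empty,W:wait | queues: N=2 E=1 S=0 W=1
Step 4 [EW]: N:wait,E:car2-GO,S:wait,W:car1-GO | queues: N=2 E=0 S=0 W=0
Step 5 [EW]: N:wait,E:empty,S:wait,W:empty | queues: N=2 E=0 S=0 W=0
Step 6 [EW]: N:wait,E:empty,S:wait,W:empty | queues: N=2 E=0 S=0 W=0
Step 7 [NS]: N:car6-GO,E:wait,S:empty,W:wait | queues: N=1 E=0 S=0 W=0
Step 8 [NS]: N:car7-GO,E:wait,S:empty,W:wait | queues: N=0 E=0 S=0 W=0
Car 5 crosses at step 3

3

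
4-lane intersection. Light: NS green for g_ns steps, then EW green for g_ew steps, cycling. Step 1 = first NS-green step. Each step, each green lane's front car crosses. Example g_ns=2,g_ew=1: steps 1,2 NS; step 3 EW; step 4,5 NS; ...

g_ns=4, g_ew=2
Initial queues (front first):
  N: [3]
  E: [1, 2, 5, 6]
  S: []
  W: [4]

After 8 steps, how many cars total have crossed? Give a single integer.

Step 1 [NS]: N:car3-GO,E:wait,S:empty,W:wait | queues: N=0 E=4 S=0 W=1
Step 2 [NS]: N:empty,E:wait,S:empty,W:wait | queues: N=0 E=4 S=0 W=1
Step 3 [NS]: N:empty,E:wait,S:empty,W:wait | queues: N=0 E=4 S=0 W=1
Step 4 [NS]: N:empty,E:wait,S:empty,W:wait | queues: N=0 E=4 S=0 W=1
Step 5 [EW]: N:wait,E:car1-GO,S:wait,W:car4-GO | queues: N=0 E=3 S=0 W=0
Step 6 [EW]: N:wait,E:car2-GO,S:wait,W:empty | queues: N=0 E=2 S=0 W=0
Step 7 [NS]: N:empty,E:wait,S:empty,W:wait | queues: N=0 E=2 S=0 W=0
Step 8 [NS]: N:empty,E:wait,S:empty,W:wait | queues: N=0 E=2 S=0 W=0
Cars crossed by step 8: 4

Answer: 4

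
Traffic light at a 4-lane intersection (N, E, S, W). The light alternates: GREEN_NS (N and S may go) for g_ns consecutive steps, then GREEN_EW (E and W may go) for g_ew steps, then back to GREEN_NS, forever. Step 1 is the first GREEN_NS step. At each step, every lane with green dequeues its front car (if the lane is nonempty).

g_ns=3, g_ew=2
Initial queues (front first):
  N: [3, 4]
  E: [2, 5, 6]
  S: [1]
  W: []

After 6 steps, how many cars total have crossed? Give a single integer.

Step 1 [NS]: N:car3-GO,E:wait,S:car1-GO,W:wait | queues: N=1 E=3 S=0 W=0
Step 2 [NS]: N:car4-GO,E:wait,S:empty,W:wait | queues: N=0 E=3 S=0 W=0
Step 3 [NS]: N:empty,E:wait,S:empty,W:wait | queues: N=0 E=3 S=0 W=0
Step 4 [EW]: N:wait,E:car2-GO,S:wait,W:empty | queues: N=0 E=2 S=0 W=0
Step 5 [EW]: N:wait,E:car5-GO,S:wait,W:empty | queues: N=0 E=1 S=0 W=0
Step 6 [NS]: N:empty,E:wait,S:empty,W:wait | queues: N=0 E=1 S=0 W=0
Cars crossed by step 6: 5

Answer: 5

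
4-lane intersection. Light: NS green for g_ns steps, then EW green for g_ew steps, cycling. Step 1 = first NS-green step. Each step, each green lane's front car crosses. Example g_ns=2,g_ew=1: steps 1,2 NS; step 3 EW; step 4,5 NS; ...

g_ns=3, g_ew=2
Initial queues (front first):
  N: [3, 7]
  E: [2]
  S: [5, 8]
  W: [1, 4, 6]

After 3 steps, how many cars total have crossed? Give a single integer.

Step 1 [NS]: N:car3-GO,E:wait,S:car5-GO,W:wait | queues: N=1 E=1 S=1 W=3
Step 2 [NS]: N:car7-GO,E:wait,S:car8-GO,W:wait | queues: N=0 E=1 S=0 W=3
Step 3 [NS]: N:empty,E:wait,S:empty,W:wait | queues: N=0 E=1 S=0 W=3
Cars crossed by step 3: 4

Answer: 4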